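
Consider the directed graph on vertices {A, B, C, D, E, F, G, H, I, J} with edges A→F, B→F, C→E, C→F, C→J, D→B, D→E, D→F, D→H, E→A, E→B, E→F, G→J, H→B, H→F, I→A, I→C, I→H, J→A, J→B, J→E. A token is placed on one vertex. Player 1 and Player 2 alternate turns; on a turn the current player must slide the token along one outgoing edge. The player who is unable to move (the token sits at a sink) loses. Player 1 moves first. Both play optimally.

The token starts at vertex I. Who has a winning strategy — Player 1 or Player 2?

Build the W/L table. Terminal = L. A non-terminal position is W if it has a move to some L; otherwise it is L.
Every edge goes from a vertex to one that appears earlier in the order F, B, A, E, H, D, J, G, C, I, so processing vertices in that order labels each vertex after all of its successors.
F: no outgoing edge → L
B: can move to F, which is L ⇒ W
A: can move to F, which is L ⇒ W
E: can move to F, which is L ⇒ W
H: can move to F, which is L ⇒ W
D: can move to F, which is L ⇒ W
J: moves to E(W), A(W), B(W); every one is W ⇒ L
G: can move to J, which is L ⇒ W
C: can move to J, which is L ⇒ W
I: moves to C(W), H(W), A(W); every one is W ⇒ L
The starting position I is L: whatever Player 1 does, the opponent receives a W position.

Player 2 wins.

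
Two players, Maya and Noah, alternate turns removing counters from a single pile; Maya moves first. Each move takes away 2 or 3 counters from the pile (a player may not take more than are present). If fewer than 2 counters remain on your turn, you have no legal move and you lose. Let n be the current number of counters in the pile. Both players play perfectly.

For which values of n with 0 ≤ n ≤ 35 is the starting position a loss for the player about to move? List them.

Build the W/L table. Terminal = L. A non-terminal position is W if it has a move to some L; otherwise it is L.
n=0: no move → L
n=1: no move → L
n=2: can move to 0, which is L ⇒ W
n=3: can move to 1, which is L ⇒ W
n=4: can move to 1, which is L ⇒ W
n=5: moves to 3(W), 2(W); every one is W ⇒ L
n=6: moves to 4(W), 3(W); every one is W ⇒ L
n=7: can move to 5, which is L ⇒ W
n=8: can move to 6, which is L ⇒ W
n=9: can move to 6, which is L ⇒ W
n=10: moves to 8(W), 7(W); every one is W ⇒ L
n=11: moves to 9(W), 8(W); every one is W ⇒ L
n=12: can move to 10, which is L ⇒ W
n=13: can move to 11, which is L ⇒ W
n=14: can move to 11, which is L ⇒ W
n=15: moves to 13(W), 12(W); every one is W ⇒ L
n=16: moves to 14(W), 13(W); every one is W ⇒ L
n=17: can move to 15, which is L ⇒ W
n=18: can move to 16, which is L ⇒ W
n=19: can move to 16, which is L ⇒ W
n=20: moves to 18(W), 17(W); every one is W ⇒ L
n=21: moves to 19(W), 18(W); every one is W ⇒ L
n=22: can move to 20, which is L ⇒ W
n=23: can move to 21, which is L ⇒ W
n=24: can move to 21, which is L ⇒ W
n=25: moves to 23(W), 22(W); every one is W ⇒ L
n=26: moves to 24(W), 23(W); every one is W ⇒ L
n=27: can move to 25, which is L ⇒ W
n=28: can move to 26, which is L ⇒ W
n=29: can move to 26, which is L ⇒ W
n=30: moves to 28(W), 27(W); every one is W ⇒ L
n=31: moves to 29(W), 28(W); every one is W ⇒ L
n=32: can move to 30, which is L ⇒ W
n=33: can move to 31, which is L ⇒ W
n=34: can move to 31, which is L ⇒ W
n=35: moves to 33(W), 32(W); every one is W ⇒ L
The losing starting values of n are exactly the entries labelled L in this table (15 of them).

0, 1, 5, 6, 10, 11, 15, 16, 20, 21, 25, 26, 30, 31, 35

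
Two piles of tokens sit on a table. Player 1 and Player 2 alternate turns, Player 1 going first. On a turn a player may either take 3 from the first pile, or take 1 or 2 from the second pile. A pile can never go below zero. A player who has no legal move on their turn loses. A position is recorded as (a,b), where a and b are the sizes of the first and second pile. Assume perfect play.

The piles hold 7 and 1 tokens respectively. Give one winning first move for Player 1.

Move to (4,1).

Build the W/L table. Terminal = L. A non-terminal position is W if it has a move to some L; otherwise it is L.
No move ever increases a pile, so every position that can arise here has a ≤ 7 and b ≤ 1; it is enough to label the cells with 0 ≤ a ≤ 7 and 0 ≤ b ≤ 1.
Every move lowers a or b (never raises either), so fill the grid row by row in increasing a, and left to right within a row: each cell's successors are then already labelled.
      b=0  b=1
a=0:    L    W
a=1:    L    W
a=2:    L    W
a=3:    W    L
a=4:    W    L
a=5:    W    L
a=6:    L    W
a=7:    L    W
Cells with no legal move (terminal, hence L): (0,0), (1,0), (2,0).
The remaining L cells, each justified by listing all of its moves:
(3,1): L (options (0,1)(W), (3,0)(W) are all W)
(4,1): L (options (1,1)(W), (4,0)(W) are all W)
(5,1): L (options (2,1)(W), (5,0)(W) are all W)
(6,0): L (sole option (3,0)(W) is W)
(7,0): L (sole option (4,0)(W) is W)
Every other cell has at least one move into one of the L cells above, so it is W.
From (7,1), the L positions reachable in one move are: (4,1), (7,0). Any move reaching one of these is winning.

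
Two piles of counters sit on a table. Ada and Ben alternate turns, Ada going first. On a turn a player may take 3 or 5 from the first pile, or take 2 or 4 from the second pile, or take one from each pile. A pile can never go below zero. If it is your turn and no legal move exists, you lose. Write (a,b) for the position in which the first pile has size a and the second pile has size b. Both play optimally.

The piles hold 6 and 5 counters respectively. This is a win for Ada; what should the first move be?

Move to (6,1).

Positions with no move are L. A position that does have a move is losing for the player to move precisely when every available move leads to a winning position for the opponent. Fill in the labels:
No move ever increases a pile, so every position that can arise here has a ≤ 6 and b ≤ 5; it is enough to label the cells with 0 ≤ a ≤ 6 and 0 ≤ b ≤ 5.
Every move lowers a or b (never raises either), so fill the grid row by row in increasing a, and left to right within a row: each cell's successors are then already labelled.
      b=0  b=1  b=2  b=3  b=4  b=5
a=0:    L    L    W    W    W    W
a=1:    L    W    W    L    W    W
a=2:    L    W    W    L    W    W
a=3:    W    W    L    L    W    W
a=4:    W    L    L    W    W    W
a=5:    W    W    W    W    L    L
a=6:    W    L    W    W    L    W
Cells with no legal move (terminal, hence L): (0,0), (0,1), (1,0), (2,0).
The remaining L cells, each justified by listing all of its moves:
(1,3): moves to (1,1)(W), (0,2)(W); every one is W ⇒ L
(2,3): moves to (2,1)(W), (1,2)(W); every one is W ⇒ L
(3,2): moves to (0,2)(W), (3,0)(W), (2,1)(W); every one is W ⇒ L
(3,3): moves to (0,3)(W), (3,1)(W), (2,2)(W); every one is W ⇒ L
(4,1): moves to (1,1)(W), (3,0)(W); every one is W ⇒ L
(4,2): moves to (1,2)(W), (4,0)(W), (3,1)(W); every one is W ⇒ L
(5,4): moves to (2,4)(W), (0,4)(W), (5,2)(W), (5,0)(W), (4,3)(W); every one is W ⇒ L
(5,5): moves to (2,5)(W), (0,5)(W), (5,3)(W), (5,1)(W), (4,4)(W); every one is W ⇒ L
(6,1): moves to (3,1)(W), (1,1)(W), (5,0)(W); every one is W ⇒ L
(6,4): moves to (3,4)(W), (1,4)(W), (6,2)(W), (6,0)(W), (5,3)(W); every one is W ⇒ L
Every other cell has at least one move into one of the L cells above, so it is W.
From (6,5), the L positions reachable in one move are: (6,1), (5,4). Any move reaching one of these is winning.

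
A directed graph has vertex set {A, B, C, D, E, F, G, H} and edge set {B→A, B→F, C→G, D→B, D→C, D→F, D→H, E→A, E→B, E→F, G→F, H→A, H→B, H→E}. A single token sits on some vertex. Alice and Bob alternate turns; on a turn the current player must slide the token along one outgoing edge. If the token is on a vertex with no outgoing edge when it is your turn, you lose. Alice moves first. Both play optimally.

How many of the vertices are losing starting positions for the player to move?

Use the standard recursion: the mover loses at a terminal position; elsewhere, the mover wins exactly when some move hands the opponent an L position.
Every edge goes from a vertex to one that appears earlier in the order A, F, B, E, G, C, H, D, so processing vertices in that order labels each vertex after all of its successors.
A: no outgoing edge → L
F: no outgoing edge → L
B: →F(L), so W
E: →F(L), so W
G: →F(L), so W
C: →G(W) only, which is W, so L
H: →A(L), so W
D: →C(L), so W
The L vertices are A, C, F; that is 3 in all.

3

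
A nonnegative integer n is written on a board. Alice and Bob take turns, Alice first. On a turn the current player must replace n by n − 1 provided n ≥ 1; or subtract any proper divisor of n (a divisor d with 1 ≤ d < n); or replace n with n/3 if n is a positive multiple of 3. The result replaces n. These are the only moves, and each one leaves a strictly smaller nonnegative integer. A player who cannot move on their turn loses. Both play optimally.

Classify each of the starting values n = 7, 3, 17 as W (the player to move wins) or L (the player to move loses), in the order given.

7: L, 3: W, 17: W

Classify positions by backward induction: terminal positions (no move available) are L. From any other position, the mover wins iff some move reaches an L.
n=0: no move → L
n=1: W (go to 0, an L position)
n=2: L (sole option 1(W) is W)
n=3: W (go to 2, an L position)
n=4: W (go to 2, an L position)
n=5: L (sole option 4(W) is W)
n=6: W (go to 2, an L position)
n=7: L (sole option 6(W) is W)
n=8: W (go to 7, an L position)
n=9: L (options 3(W), 6(W), 8(W) are all W)
n=10: W (go to 5, an L position)
n=11: L (sole option 10(W) is W)
n=12: W (go to 9, an L position)
n=13: L (sole option 12(W) is W)
n=14: W (go to 7, an L position)
n=15: W (go to 5, an L position)
n=16: L (options 8(W), 12(W), 14(W), 15(W) are all W)
n=17: W (go to 16, an L position)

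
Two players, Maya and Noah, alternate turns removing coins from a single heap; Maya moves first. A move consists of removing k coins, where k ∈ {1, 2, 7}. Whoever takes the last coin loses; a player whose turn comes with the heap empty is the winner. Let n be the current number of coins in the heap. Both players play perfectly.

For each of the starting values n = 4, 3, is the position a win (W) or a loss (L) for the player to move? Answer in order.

Classify positions by backward induction: terminal positions (no move available) are W. From any other position, the mover wins iff some move reaches an L.
n=0: no move; the opponent has just taken the last coin and therefore loses → W
n=1: →0(W) only, which is W, so L
n=2: →1(L), so W
n=3: →1(L), so W
n=4: →3(W), 2(W) — all W, so L

4: L, 3: W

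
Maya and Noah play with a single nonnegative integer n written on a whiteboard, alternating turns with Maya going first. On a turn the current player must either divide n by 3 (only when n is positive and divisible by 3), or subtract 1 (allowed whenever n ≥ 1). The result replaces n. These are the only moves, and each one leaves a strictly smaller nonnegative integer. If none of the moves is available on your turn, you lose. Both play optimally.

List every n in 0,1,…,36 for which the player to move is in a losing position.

Positions with no move are L. A position that does have a move is losing for the player to move precisely when every available move leads to a winning position for the opponent. Fill in the labels:
n=0: no move → L
n=1: →0(L), so W
n=2: →1(W) only, which is W, so L
n=3: →2(L), so W
n=4: →3(W) only, which is W, so L
n=5: →4(L), so W
n=6: →2(L), so W
n=7: →6(W) only, which is W, so L
n=8: →7(L), so W
n=9: →3(W), 8(W) — all W, so L
n=10: →9(L), so W
n=11: →10(W) only, which is W, so L
n=12: →4(L), so W
n=13: →12(W) only, which is W, so L
n=14: →13(L), so W
n=15: →5(W), 14(W) — all W, so L
n=16: →15(L), so W
n=17: →16(W) only, which is W, so L
n=18: →17(L), so W
n=19: →18(W) only, which is W, so L
n=20: →19(L), so W
n=21: →7(L), so W
n=22: →21(W) only, which is W, so L
n=23: →22(L), so W
n=24: →8(W), 23(W) — all W, so L
n=25: →24(L), so W
n=26: →25(W) only, which is W, so L
n=27: →9(L), so W
n=28: →27(W) only, which is W, so L
n=29: →28(L), so W
n=30: →10(W), 29(W) — all W, so L
n=31: →30(L), so W
n=32: →31(W) only, which is W, so L
n=33: →11(L), so W
n=34: →33(W) only, which is W, so L
n=35: →34(L), so W
n=36: →12(W), 35(W) — all W, so L
The losing starting values of n are exactly the entries labelled L in this table (18 of them).

0, 2, 4, 7, 9, 11, 13, 15, 17, 19, 22, 24, 26, 28, 30, 32, 34, 36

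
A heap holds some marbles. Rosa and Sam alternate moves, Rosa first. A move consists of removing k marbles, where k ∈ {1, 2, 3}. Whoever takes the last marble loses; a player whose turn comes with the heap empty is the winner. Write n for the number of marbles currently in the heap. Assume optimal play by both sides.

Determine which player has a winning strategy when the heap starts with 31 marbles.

Rosa wins.

Label each position W (a win for the player to move) or L (a loss). A position with no legal move is W; any other position is W exactly when some move reaches an L, and L when every move reaches a W.
n=0: no move; the opponent has just taken the last marble and therefore loses → W
n=1: →0(W) only, which is W, so L
n=2: →1(L), so W
n=3: →1(L), so W
n=4: →1(L), so W
n=5: →4(W), 3(W), 2(W) — all W, so L
n=6: →5(L), so W
n=7: →5(L), so W
n=8: →5(L), so W
n=9: →8(W), 7(W), 6(W) — all W, so L
n=10: →9(L), so W
n=11: →9(L), so W
n=12: →9(L), so W
n=13: →12(W), 11(W), 10(W) — all W, so L
n=14: →13(L), so W
n=15: →13(L), so W
n=16: →13(L), so W
n=17: →16(W), 15(W), 14(W) — all W, so L
n=18: →17(L), so W
n=19: →17(L), so W
n=20: →17(L), so W
n=21: →20(W), 19(W), 18(W) — all W, so L
n=22: →21(L), so W
n=23: →21(L), so W
n=24: →21(L), so W
n=25: →24(W), 23(W), 22(W) — all W, so L
n=26: →25(L), so W
n=27: →25(L), so W
n=28: →25(L), so W
n=29: →28(W), 27(W), 26(W) — all W, so L
n=30: →29(L), so W
n=31: →29(L), so W
The starting position 31 is W: Rosa should remove 2, leaving 29, handing over an L position.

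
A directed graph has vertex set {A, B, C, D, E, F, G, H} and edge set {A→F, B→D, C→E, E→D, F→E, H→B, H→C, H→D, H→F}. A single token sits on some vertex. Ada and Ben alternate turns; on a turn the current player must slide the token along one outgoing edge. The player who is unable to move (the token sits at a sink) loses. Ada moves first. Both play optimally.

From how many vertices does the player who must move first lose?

Work bottom-up. With no move the player to move loses. Otherwise the position is W if at least one move leads to an L position for the opponent, and L if every move leads to a W.
Every edge goes from a vertex to one that appears earlier in the order D, G, B, E, F, A, C, H, so processing vertices in that order labels each vertex after all of its successors.
D: no outgoing edge → L
G: no outgoing edge → L
B: W (go to D, an L position)
E: W (go to D, an L position)
F: L (sole option E(W) is W)
A: W (go to F, an L position)
C: L (sole option E(W) is W)
H: W (go to C, an L position)
The L vertices are C, D, F, G; that is 4 in all.

4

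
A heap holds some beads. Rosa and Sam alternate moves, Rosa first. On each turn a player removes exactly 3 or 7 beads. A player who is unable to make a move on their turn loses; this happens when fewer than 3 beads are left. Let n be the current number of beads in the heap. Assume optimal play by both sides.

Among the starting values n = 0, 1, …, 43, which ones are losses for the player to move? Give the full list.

Use the standard recursion: the mover loses at a terminal position; elsewhere, the mover wins exactly when some move hands the opponent an L position.
n=0: no move → L
n=1: no move → L
n=2: no move → L
n=3: W (go to 0, an L position)
n=4: W (go to 1, an L position)
n=5: W (go to 2, an L position)
n=6: L (sole option 3(W) is W)
n=7: W (go to 0, an L position)
n=8: W (go to 1, an L position)
n=9: W (go to 6, an L position)
n=10: L (options 7(W), 3(W) are all W)
n=11: L (options 8(W), 4(W) are all W)
n=12: L (options 9(W), 5(W) are all W)
n=13: W (go to 10, an L position)
n=14: W (go to 11, an L position)
n=15: W (go to 12, an L position)
n=16: L (options 13(W), 9(W) are all W)
n=17: W (go to 10, an L position)
n=18: W (go to 11, an L position)
n=19: W (go to 16, an L position)
n=20: L (options 17(W), 13(W) are all W)
n=21: L (options 18(W), 14(W) are all W)
n=22: L (options 19(W), 15(W) are all W)
n=23: W (go to 20, an L position)
n=24: W (go to 21, an L position)
n=25: W (go to 22, an L position)
n=26: L (options 23(W), 19(W) are all W)
n=27: W (go to 20, an L position)
n=28: W (go to 21, an L position)
n=29: W (go to 26, an L position)
n=30: L (options 27(W), 23(W) are all W)
n=31: L (options 28(W), 24(W) are all W)
n=32: L (options 29(W), 25(W) are all W)
n=33: W (go to 30, an L position)
n=34: W (go to 31, an L position)
n=35: W (go to 32, an L position)
n=36: L (options 33(W), 29(W) are all W)
n=37: W (go to 30, an L position)
n=38: W (go to 31, an L position)
n=39: W (go to 36, an L position)
n=40: L (options 37(W), 33(W) are all W)
n=41: L (options 38(W), 34(W) are all W)
n=42: L (options 39(W), 35(W) are all W)
n=43: W (go to 40, an L position)
Reading off the rows marked L gives the requested list; there are 19 such values of n.

0, 1, 2, 6, 10, 11, 12, 16, 20, 21, 22, 26, 30, 31, 32, 36, 40, 41, 42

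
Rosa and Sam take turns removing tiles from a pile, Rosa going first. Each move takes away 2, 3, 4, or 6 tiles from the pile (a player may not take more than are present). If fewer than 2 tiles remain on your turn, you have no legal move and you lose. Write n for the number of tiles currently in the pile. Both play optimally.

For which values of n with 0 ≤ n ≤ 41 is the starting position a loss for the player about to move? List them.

0, 1, 8, 9, 16, 17, 24, 25, 32, 33, 40, 41

Use the standard recursion: the mover loses at a terminal position; elsewhere, the mover wins exactly when some move hands the opponent an L position.
n=0: no move → L
n=1: no move → L
n=2: W (go to 0, an L position)
n=3: W (go to 1, an L position)
n=4: W (go to 1, an L position)
n=5: W (go to 1, an L position)
n=6: W (go to 0, an L position)
n=7: W (go to 1, an L position)
n=8: L (options 6(W), 5(W), 4(W), 2(W) are all W)
n=9: L (options 7(W), 6(W), 5(W), 3(W) are all W)
n=10: W (go to 8, an L position)
n=11: W (go to 9, an L position)
n=12: W (go to 9, an L position)
n=13: W (go to 9, an L position)
n=14: W (go to 8, an L position)
n=15: W (go to 9, an L position)
n=16: L (options 14(W), 13(W), 12(W), 10(W) are all W)
n=17: L (options 15(W), 14(W), 13(W), 11(W) are all W)
n=18: W (go to 16, an L position)
n=19: W (go to 17, an L position)
n=20: W (go to 17, an L position)
n=21: W (go to 17, an L position)
n=22: W (go to 16, an L position)
n=23: W (go to 17, an L position)
n=24: L (options 22(W), 21(W), 20(W), 18(W) are all W)
n=25: L (options 23(W), 22(W), 21(W), 19(W) are all W)
n=26: W (go to 24, an L position)
n=27: W (go to 25, an L position)
n=28: W (go to 25, an L position)
n=29: W (go to 25, an L position)
n=30: W (go to 24, an L position)
n=31: W (go to 25, an L position)
n=32: L (options 30(W), 29(W), 28(W), 26(W) are all W)
n=33: L (options 31(W), 30(W), 29(W), 27(W) are all W)
n=34: W (go to 32, an L position)
n=35: W (go to 33, an L position)
n=36: W (go to 33, an L position)
n=37: W (go to 33, an L position)
n=38: W (go to 32, an L position)
n=39: W (go to 33, an L position)
n=40: L (options 38(W), 37(W), 36(W), 34(W) are all W)
n=41: L (options 39(W), 38(W), 37(W), 35(W) are all W)
Reading off the rows marked L gives the requested list; there are 12 such values of n.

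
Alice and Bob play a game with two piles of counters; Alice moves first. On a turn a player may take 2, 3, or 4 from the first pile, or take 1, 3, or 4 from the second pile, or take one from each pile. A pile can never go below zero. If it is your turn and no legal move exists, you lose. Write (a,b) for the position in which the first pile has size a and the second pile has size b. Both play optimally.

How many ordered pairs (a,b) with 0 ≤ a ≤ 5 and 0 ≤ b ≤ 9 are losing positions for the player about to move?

Label each position W (a win for the player to move) or L (a loss). A position with no legal move is L; any other position is W exactly when some move reaches an L, and L when every move reaches a W.
Every move lowers a or b (never raises either), so fill the grid row by row in increasing a, and left to right within a row: each cell's successors are then already labelled.
      b=0  b=1  b=2  b=3  b=4  b=5  b=6  b=7  b=8  b=9
a=0:    L    W    L    W    W    W    W    L    W    L
a=1:    L    W    L    W    W    W    W    L    W    L
a=2:    W    W    W    W    L    W    L    W    W    W
a=3:    W    L    W    L    W    W    W    W    L    W
a=4:    W    L    W    L    W    W    W    W    L    W
a=5:    W    W    W    W    W    L    W    W    W    W
Cells with no legal move (terminal, hence L): (0,0), (1,0).
The remaining L cells, each justified by listing all of its moves:
(0,2): the only move is to (0,1)(W), a W ⇒ L
(0,7): moves to (0,6)(W), (0,4)(W), (0,3)(W); every one is W ⇒ L
(0,9): moves to (0,8)(W), (0,6)(W), (0,5)(W); every one is W ⇒ L
(1,2): moves to (1,1)(W), (0,1)(W); every one is W ⇒ L
(1,7): moves to (1,6)(W), (1,4)(W), (1,3)(W), (0,6)(W); every one is W ⇒ L
(1,9): moves to (1,8)(W), (1,6)(W), (1,5)(W), (0,8)(W); every one is W ⇒ L
(2,4): moves to (0,4)(W), (2,3)(W), (2,1)(W), (2,0)(W), (1,3)(W); every one is W ⇒ L
(2,6): moves to (0,6)(W), (2,5)(W), (2,3)(W), (2,2)(W), (1,5)(W); every one is W ⇒ L
(3,1): moves to (1,1)(W), (0,1)(W), (3,0)(W), (2,0)(W); every one is W ⇒ L
(3,3): moves to (1,3)(W), (0,3)(W), (3,2)(W), (3,0)(W), (2,2)(W); every one is W ⇒ L
(3,8): moves to (1,8)(W), (0,8)(W), (3,7)(W), (3,5)(W), (3,4)(W), (2,7)(W); every one is W ⇒ L
(4,1): moves to (2,1)(W), (1,1)(W), (0,1)(W), (4,0)(W), (3,0)(W); every one is W ⇒ L
(4,3): moves to (2,3)(W), (1,3)(W), (0,3)(W), (4,2)(W), (4,0)(W), (3,2)(W); every one is W ⇒ L
(4,8): moves to (2,8)(W), (1,8)(W), (0,8)(W), (4,7)(W), (4,5)(W), (4,4)(W), (3,7)(W); every one is W ⇒ L
(5,5): moves to (3,5)(W), (2,5)(W), (1,5)(W), (5,4)(W), (5,2)(W), (5,1)(W), (4,4)(W); every one is W ⇒ L
Every other cell has at least one move into one of the L cells above, so it is W.
L cells per row: a=0: 4, a=1: 4, a=2: 2, a=3: 3, a=4: 3, a=5: 1; total 17.

17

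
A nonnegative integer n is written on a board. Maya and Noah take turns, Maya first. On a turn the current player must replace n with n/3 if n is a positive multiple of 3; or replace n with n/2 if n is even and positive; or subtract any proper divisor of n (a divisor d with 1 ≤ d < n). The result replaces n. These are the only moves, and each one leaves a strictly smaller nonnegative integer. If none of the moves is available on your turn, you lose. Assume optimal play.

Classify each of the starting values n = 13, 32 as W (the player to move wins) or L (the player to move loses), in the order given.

Compute win/loss labels from the base case upward. A position with no move is L. Any other position is W if it can reach an L in one move, else L.
n=0: no move → L
n=1: no move → L
n=2: reaches L-position 1 → W
n=3: reaches L-position 1 → W
n=4: only reaches 2(W), 3(W), all W → L
n=5: reaches L-position 4 → W
n=6: reaches L-position 4 → W
n=7: only reaches 6(W), which is W → L
n=8: reaches L-position 4 → W
n=9: only reaches 3(W), 6(W), 8(W), all W → L
n=10: reaches L-position 9 → W
n=11: only reaches 10(W), which is W → L
n=12: reaches L-position 4 → W
n=13: only reaches 12(W), which is W → L
n=14: reaches L-position 7 → W
n=15: only reaches 5(W), 10(W), 12(W), 14(W), all W → L
n=16: reaches L-position 15 → W
n=17: only reaches 16(W), which is W → L
n=18: reaches L-position 9 → W
n=19: only reaches 18(W), which is W → L
n=20: reaches L-position 15 → W
n=21: reaches L-position 7 → W
n=22: reaches L-position 11 → W
n=23: only reaches 22(W), which is W → L
n=24: reaches L-position 23 → W
n=25: only reaches 20(W), 24(W), all W → L
n=26: reaches L-position 13 → W
n=27: reaches L-position 9 → W
n=28: only reaches 14(W), 21(W), 24(W), 26(W), 27(W), all W → L
n=29: reaches L-position 28 → W
n=30: reaches L-position 15 → W
n=31: only reaches 30(W), which is W → L
n=32: reaches L-position 28 → W

13: L, 32: W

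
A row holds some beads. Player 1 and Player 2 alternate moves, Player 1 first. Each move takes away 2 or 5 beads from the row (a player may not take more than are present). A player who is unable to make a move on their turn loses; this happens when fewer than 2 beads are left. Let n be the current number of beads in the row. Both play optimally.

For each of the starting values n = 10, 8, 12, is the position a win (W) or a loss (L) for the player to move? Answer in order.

10: W, 8: L, 12: W

Build the W/L table. Terminal = L. A non-terminal position is W if it has a move to some L; otherwise it is L.
n=0: no move → L
n=1: no move → L
n=2: →0(L), so W
n=3: →1(L), so W
n=4: →2(W) only, which is W, so L
n=5: →0(L), so W
n=6: →4(L), so W
n=7: →5(W), 2(W) — all W, so L
n=8: →6(W), 3(W) — all W, so L
n=9: →7(L), so W
n=10: →8(L), so W
n=11: →9(W), 6(W) — all W, so L
n=12: →7(L), so W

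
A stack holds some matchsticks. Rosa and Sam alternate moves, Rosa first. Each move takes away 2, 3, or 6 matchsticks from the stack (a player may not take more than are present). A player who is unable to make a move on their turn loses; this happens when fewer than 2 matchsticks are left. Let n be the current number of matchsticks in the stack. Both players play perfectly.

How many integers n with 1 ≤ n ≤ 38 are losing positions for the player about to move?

13

Use the standard recursion: the mover loses at a terminal position; elsewhere, the mover wins exactly when some move hands the opponent an L position.
n=0: no move → L
n=1: no move → L
n=2: →0(L), so W
n=3: →1(L), so W
n=4: →1(L), so W
n=5: →3(W), 2(W) — all W, so L
n=6: →0(L), so W
n=7: →5(L), so W
n=8: →5(L), so W
n=9: →7(W), 6(W), 3(W) — all W, so L
n=10: →8(W), 7(W), 4(W) — all W, so L
n=11: →9(L), so W
n=12: →10(L), so W
n=13: →10(L), so W
n=14: →12(W), 11(W), 8(W) — all W, so L
n=15: →9(L), so W
n=16: →14(L), so W
n=17: →14(L), so W
n=18: →16(W), 15(W), 12(W) — all W, so L
n=19: →17(W), 16(W), 13(W) — all W, so L
n=20: →18(L), so W
n=21: →19(L), so W
n=22: →19(L), so W
n=23: →21(W), 20(W), 17(W) — all W, so L
n=24: →18(L), so W
n=25: →23(L), so W
n=26: →23(L), so W
n=27: →25(W), 24(W), 21(W) — all W, so L
n=28: →26(W), 25(W), 22(W) — all W, so L
n=29: →27(L), so W
n=30: →28(L), so W
n=31: →28(L), so W
n=32: →30(W), 29(W), 26(W) — all W, so L
n=33: →27(L), so W
n=34: →32(L), so W
n=35: →32(L), so W
n=36: →34(W), 33(W), 30(W) — all W, so L
n=37: →35(W), 34(W), 31(W) — all W, so L
n=38: →36(L), so W
L entries with 1 ≤ n ≤ 38 (n=0 is outside the asked range and is not counted): n = 1, 5, 9, 10, 14, 18, 19, 23, 27, 28, 32, 36, 37; that makes 13.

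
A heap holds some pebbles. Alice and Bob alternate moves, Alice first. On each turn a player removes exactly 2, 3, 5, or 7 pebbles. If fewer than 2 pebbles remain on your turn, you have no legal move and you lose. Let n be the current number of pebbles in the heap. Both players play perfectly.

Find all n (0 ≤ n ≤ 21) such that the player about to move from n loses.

0, 1, 9, 10, 18, 19

Build the W/L table. Terminal = L. A non-terminal position is W if it has a move to some L; otherwise it is L.
n=0: no move → L
n=1: no move → L
n=2: →0(L), so W
n=3: →1(L), so W
n=4: →1(L), so W
n=5: →0(L), so W
n=6: →1(L), so W
n=7: →0(L), so W
n=8: →1(L), so W
n=9: →7(W), 6(W), 4(W), 2(W) — all W, so L
n=10: →8(W), 7(W), 5(W), 3(W) — all W, so L
n=11: →9(L), so W
n=12: →10(L), so W
n=13: →10(L), so W
n=14: →9(L), so W
n=15: →10(L), so W
n=16: →9(L), so W
n=17: →10(L), so W
n=18: →16(W), 15(W), 13(W), 11(W) — all W, so L
n=19: →17(W), 16(W), 14(W), 12(W) — all W, so L
n=20: →18(L), so W
n=21: →19(L), so W
The losing starting values of n are exactly the entries labelled L in this table (6 of them).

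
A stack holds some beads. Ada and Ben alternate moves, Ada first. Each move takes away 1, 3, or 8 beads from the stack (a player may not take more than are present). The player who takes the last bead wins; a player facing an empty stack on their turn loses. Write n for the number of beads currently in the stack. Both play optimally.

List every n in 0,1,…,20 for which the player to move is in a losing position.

0, 2, 4, 6, 11, 13, 15, 17

Use the standard recursion: the mover loses at a terminal position; elsewhere, the mover wins exactly when some move hands the opponent an L position.
n=0: no move → L
n=1: reaches L-position 0 → W
n=2: only reaches 1(W), which is W → L
n=3: reaches L-position 2 → W
n=4: only reaches 3(W), 1(W), all W → L
n=5: reaches L-position 4 → W
n=6: only reaches 5(W), 3(W), all W → L
n=7: reaches L-position 6 → W
n=8: reaches L-position 0 → W
n=9: reaches L-position 6 → W
n=10: reaches L-position 2 → W
n=11: only reaches 10(W), 8(W), 3(W), all W → L
n=12: reaches L-position 11 → W
n=13: only reaches 12(W), 10(W), 5(W), all W → L
n=14: reaches L-position 13 → W
n=15: only reaches 14(W), 12(W), 7(W), all W → L
n=16: reaches L-position 15 → W
n=17: only reaches 16(W), 14(W), 9(W), all W → L
n=18: reaches L-position 17 → W
n=19: reaches L-position 11 → W
n=20: reaches L-position 17 → W
Reading off the rows marked L gives the requested list; there are 8 such values of n.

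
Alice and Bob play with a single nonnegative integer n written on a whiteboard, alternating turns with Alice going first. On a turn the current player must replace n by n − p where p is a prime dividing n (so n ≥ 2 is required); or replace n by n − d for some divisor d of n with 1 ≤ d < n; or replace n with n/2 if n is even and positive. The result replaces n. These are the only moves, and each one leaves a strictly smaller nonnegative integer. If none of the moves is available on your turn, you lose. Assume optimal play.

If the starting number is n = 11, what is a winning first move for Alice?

Move to 0.

Compute win/loss labels from the base case upward. A position with no move is L. Any other position is W if it can reach an L in one move, else L.
n=0: no move → L
n=1: no move → L
n=2: can move to 0, which is L ⇒ W
n=3: can move to 0, which is L ⇒ W
n=4: moves to 2(W), 3(W); every one is W ⇒ L
n=5: can move to 0, which is L ⇒ W
n=6: can move to 4, which is L ⇒ W
n=7: can move to 0, which is L ⇒ W
n=8: can move to 4, which is L ⇒ W
n=9: moves to 6(W), 8(W); every one is W ⇒ L
n=10: can move to 9, which is L ⇒ W
n=11: can move to 0, which is L ⇒ W
From 11, the L positions reachable in one move are: 0.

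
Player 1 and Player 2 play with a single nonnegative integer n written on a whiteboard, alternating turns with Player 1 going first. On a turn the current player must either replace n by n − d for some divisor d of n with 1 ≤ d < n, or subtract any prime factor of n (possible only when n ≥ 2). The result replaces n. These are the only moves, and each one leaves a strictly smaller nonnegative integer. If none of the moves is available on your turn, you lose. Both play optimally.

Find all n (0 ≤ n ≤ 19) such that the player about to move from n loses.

Use the standard recursion: the mover loses at a terminal position; elsewhere, the mover wins exactly when some move hands the opponent an L position.
n=0: no move → L
n=1: no move → L
n=2: W (go to 0, an L position)
n=3: W (go to 0, an L position)
n=4: L (options 2(W), 3(W) are all W)
n=5: W (go to 0, an L position)
n=6: W (go to 4, an L position)
n=7: W (go to 0, an L position)
n=8: W (go to 4, an L position)
n=9: L (options 6(W), 8(W) are all W)
n=10: W (go to 9, an L position)
n=11: W (go to 0, an L position)
n=12: W (go to 9, an L position)
n=13: W (go to 0, an L position)
n=14: L (options 7(W), 12(W), 13(W) are all W)
n=15: W (go to 14, an L position)
n=16: W (go to 14, an L position)
n=17: W (go to 0, an L position)
n=18: W (go to 9, an L position)
n=19: W (go to 0, an L position)
The losing starting values of n are exactly the entries labelled L in this table (5 of them).

0, 1, 4, 9, 14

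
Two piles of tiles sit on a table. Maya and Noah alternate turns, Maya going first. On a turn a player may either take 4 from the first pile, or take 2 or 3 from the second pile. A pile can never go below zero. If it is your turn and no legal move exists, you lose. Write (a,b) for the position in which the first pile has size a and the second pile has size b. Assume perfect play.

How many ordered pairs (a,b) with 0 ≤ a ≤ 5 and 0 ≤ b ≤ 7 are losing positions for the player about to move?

22

Compute win/loss labels from the base case upward. A position with no move is L. Any other position is W if it can reach an L in one move, else L.
Every move lowers a or b (never raises either), so fill the grid row by row in increasing a, and left to right within a row: each cell's successors are then already labelled.
      b=0  b=1  b=2  b=3  b=4  b=5  b=6  b=7
a=0:    L    L    W    W    W    L    L    W
a=1:    L    L    W    W    W    L    L    W
a=2:    L    L    W    W    W    L    L    W
a=3:    L    L    W    W    W    L    L    W
a=4:    W    W    L    L    W    W    W    L
a=5:    W    W    L    L    W    W    W    L
Cells with no legal move (terminal, hence L): (0,0), (0,1), (1,0), (1,1), (2,0), (2,1), (3,0), (3,1).
The remaining L cells, each justified by listing all of its moves:
(0,5): L (options (0,3)(W), (0,2)(W) are all W)
(0,6): L (options (0,4)(W), (0,3)(W) are all W)
(1,5): L (options (1,3)(W), (1,2)(W) are all W)
(1,6): L (options (1,4)(W), (1,3)(W) are all W)
(2,5): L (options (2,3)(W), (2,2)(W) are all W)
(2,6): L (options (2,4)(W), (2,3)(W) are all W)
(3,5): L (options (3,3)(W), (3,2)(W) are all W)
(3,6): L (options (3,4)(W), (3,3)(W) are all W)
(4,2): L (options (0,2)(W), (4,0)(W) are all W)
(4,3): L (options (0,3)(W), (4,1)(W), (4,0)(W) are all W)
(4,7): L (options (0,7)(W), (4,5)(W), (4,4)(W) are all W)
(5,2): L (options (1,2)(W), (5,0)(W) are all W)
(5,3): L (options (1,3)(W), (5,1)(W), (5,0)(W) are all W)
(5,7): L (options (1,7)(W), (5,5)(W), (5,4)(W) are all W)
Every other cell has at least one move into one of the L cells above, so it is W.
L cells per row: a=0: 4, a=1: 4, a=2: 4, a=3: 4, a=4: 3, a=5: 3; total 22.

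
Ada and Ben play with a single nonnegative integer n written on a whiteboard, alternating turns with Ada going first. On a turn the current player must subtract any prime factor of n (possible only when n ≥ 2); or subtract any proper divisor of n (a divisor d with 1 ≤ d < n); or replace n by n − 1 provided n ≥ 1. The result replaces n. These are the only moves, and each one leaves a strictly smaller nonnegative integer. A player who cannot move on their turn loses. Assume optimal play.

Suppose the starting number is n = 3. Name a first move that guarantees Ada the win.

Positions with no move are L. A position that does have a move is losing for the player to move precisely when every available move leads to a winning position for the opponent. Fill in the labels:
n=0: no move → L
n=1: W (go to 0, an L position)
n=2: W (go to 0, an L position)
n=3: W (go to 0, an L position)
From 3, the L positions reachable in one move are: 0.

Move to 0.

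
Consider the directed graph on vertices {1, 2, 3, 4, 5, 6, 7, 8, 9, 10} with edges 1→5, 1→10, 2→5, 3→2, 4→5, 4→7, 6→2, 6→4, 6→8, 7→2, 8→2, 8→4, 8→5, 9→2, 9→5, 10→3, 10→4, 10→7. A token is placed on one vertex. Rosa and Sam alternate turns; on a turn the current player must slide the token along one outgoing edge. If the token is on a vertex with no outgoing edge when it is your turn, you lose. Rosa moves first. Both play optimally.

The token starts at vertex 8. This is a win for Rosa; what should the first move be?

Move to 5.

Use the standard recursion: the mover loses at a terminal position; elsewhere, the mover wins exactly when some move hands the opponent an L position.
Every edge goes from a vertex to one that appears earlier in the order 5, 2, 7, 4, 3, 10, 8, 1, 9, 6, so processing vertices in that order labels each vertex after all of its successors.
5: no outgoing edge → L
2: can move to 5, which is L ⇒ W
7: the only move is to 2(W), a W ⇒ L
4: can move to 7, which is L ⇒ W
3: the only move is to 2(W), a W ⇒ L
10: can move to 3, which is L ⇒ W
8: can move to 5, which is L ⇒ W
1: can move to 5, which is L ⇒ W
9: can move to 5, which is L ⇒ W
6: moves to 8(W), 4(W), 2(W); every one is W ⇒ L
From 8, the L positions reachable in one move are: 5.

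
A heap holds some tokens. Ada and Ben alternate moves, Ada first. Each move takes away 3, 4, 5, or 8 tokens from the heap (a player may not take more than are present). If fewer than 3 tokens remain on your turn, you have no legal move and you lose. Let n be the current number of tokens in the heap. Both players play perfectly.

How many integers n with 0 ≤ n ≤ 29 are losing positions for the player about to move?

9

Classify positions by backward induction: terminal positions (no move available) are L. From any other position, the mover wins iff some move reaches an L.
n=0: no move → L
n=1: no move → L
n=2: no move → L
n=3: reaches L-position 0 → W
n=4: reaches L-position 1 → W
n=5: reaches L-position 2 → W
n=6: reaches L-position 2 → W
n=7: reaches L-position 2 → W
n=8: reaches L-position 0 → W
n=9: reaches L-position 1 → W
n=10: reaches L-position 2 → W
n=11: only reaches 8(W), 7(W), 6(W), 3(W), all W → L
n=12: only reaches 9(W), 8(W), 7(W), 4(W), all W → L
n=13: only reaches 10(W), 9(W), 8(W), 5(W), all W → L
n=14: reaches L-position 11 → W
n=15: reaches L-position 12 → W
n=16: reaches L-position 13 → W
n=17: reaches L-position 13 → W
n=18: reaches L-position 13 → W
n=19: reaches L-position 11 → W
n=20: reaches L-position 12 → W
n=21: reaches L-position 13 → W
n=22: only reaches 19(W), 18(W), 17(W), 14(W), all W → L
n=23: only reaches 20(W), 19(W), 18(W), 15(W), all W → L
n=24: only reaches 21(W), 20(W), 19(W), 16(W), all W → L
n=25: reaches L-position 22 → W
n=26: reaches L-position 23 → W
n=27: reaches L-position 24 → W
n=28: reaches L-position 24 → W
n=29: reaches L-position 24 → W
L entries with 0 ≤ n ≤ 29: n = 0, 1, 2, 11, 12, 13, 22, 23, 24; that makes 9.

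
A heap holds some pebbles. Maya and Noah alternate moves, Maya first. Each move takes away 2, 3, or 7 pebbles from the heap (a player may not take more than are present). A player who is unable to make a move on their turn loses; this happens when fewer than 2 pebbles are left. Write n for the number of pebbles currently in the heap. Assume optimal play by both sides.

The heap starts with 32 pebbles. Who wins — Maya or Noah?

Maya wins.

Build the W/L table. Terminal = L. A non-terminal position is W if it has a move to some L; otherwise it is L.
n=0: no move → L
n=1: no move → L
n=2: →0(L), so W
n=3: →1(L), so W
n=4: →1(L), so W
n=5: →3(W), 2(W) — all W, so L
n=6: →4(W), 3(W) — all W, so L
n=7: →5(L), so W
n=8: →6(L), so W
n=9: →6(L), so W
n=10: →8(W), 7(W), 3(W) — all W, so L
n=11: →9(W), 8(W), 4(W) — all W, so L
n=12: →10(L), so W
n=13: →11(L), so W
n=14: →11(L), so W
n=15: →13(W), 12(W), 8(W) — all W, so L
n=16: →14(W), 13(W), 9(W) — all W, so L
n=17: →15(L), so W
n=18: →16(L), so W
n=19: →16(L), so W
n=20: →18(W), 17(W), 13(W) — all W, so L
n=21: →19(W), 18(W), 14(W) — all W, so L
n=22: →20(L), so W
n=23: →21(L), so W
n=24: →21(L), so W
n=25: →23(W), 22(W), 18(W) — all W, so L
n=26: →24(W), 23(W), 19(W) — all W, so L
n=27: →25(L), so W
n=28: →26(L), so W
n=29: →26(L), so W
n=30: →28(W), 27(W), 23(W) — all W, so L
n=31: →29(W), 28(W), 24(W) — all W, so L
n=32: →30(L), so W
From 32 Maya can remove 2, leaving 30, reaching an L position.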